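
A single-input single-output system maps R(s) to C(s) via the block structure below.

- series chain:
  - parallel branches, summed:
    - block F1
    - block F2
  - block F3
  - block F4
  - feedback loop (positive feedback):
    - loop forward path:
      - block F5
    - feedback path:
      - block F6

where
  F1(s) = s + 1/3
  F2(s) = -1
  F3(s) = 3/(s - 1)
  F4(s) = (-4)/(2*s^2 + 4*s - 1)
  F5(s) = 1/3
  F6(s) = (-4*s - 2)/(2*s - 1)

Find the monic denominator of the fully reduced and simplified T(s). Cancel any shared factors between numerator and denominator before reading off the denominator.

1. sum the parallel branches F1, F2 = s - 2/3
2. collapse the loop (F5 forward, F6 return) = (2*s - 1)/(10*s - 1)
3. combine (F1+F2), F3, F4, [F5/(1-F5*F6)] in series = (-24*s^2 + 28*s - 8)/(20*s^4 + 18*s^3 - 52*s^2 + 15*s - 1)
The result of step 3 is T(s) in lowest terms. Its denominator has leading coefficient 20; dividing the denominator through by 20 makes it monic.

Therefore the answer is s^4 + 9*s^3/10 - 13*s^2/5 + 3*s/4 - 1/20.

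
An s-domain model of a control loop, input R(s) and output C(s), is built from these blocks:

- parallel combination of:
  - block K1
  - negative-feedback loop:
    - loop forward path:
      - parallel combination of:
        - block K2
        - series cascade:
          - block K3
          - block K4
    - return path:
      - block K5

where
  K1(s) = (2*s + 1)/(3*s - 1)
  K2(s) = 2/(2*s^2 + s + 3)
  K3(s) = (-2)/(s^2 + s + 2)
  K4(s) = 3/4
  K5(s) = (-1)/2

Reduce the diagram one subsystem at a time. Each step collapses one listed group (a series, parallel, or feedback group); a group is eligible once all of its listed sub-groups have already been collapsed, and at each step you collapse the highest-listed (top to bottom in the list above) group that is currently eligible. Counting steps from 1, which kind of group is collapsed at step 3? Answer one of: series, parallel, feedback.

The answer is feedback.

Reasoning:
Step 1 - multiply K3, K4 (series)
Step 2 - combine K2, (K3*K4) in parallel
Step 3 - close the feedback loop around (K2+(K3*K4)), K5
Step 4 - reduce the parallel group K1, [(K2+(K3*K4))/(1+(K2+(K3*K4))*K5)]
Step 3: feedback.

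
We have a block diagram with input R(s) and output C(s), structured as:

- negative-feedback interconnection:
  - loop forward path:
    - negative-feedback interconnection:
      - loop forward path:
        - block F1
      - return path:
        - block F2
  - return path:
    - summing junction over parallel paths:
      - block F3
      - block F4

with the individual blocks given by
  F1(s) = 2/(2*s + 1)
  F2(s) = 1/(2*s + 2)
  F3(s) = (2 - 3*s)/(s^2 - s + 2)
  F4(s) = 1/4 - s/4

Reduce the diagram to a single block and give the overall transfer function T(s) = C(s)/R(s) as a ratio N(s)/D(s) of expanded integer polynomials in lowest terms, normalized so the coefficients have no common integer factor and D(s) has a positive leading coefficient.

The answer is (4*s^3 + 4*s + 8)/(3*s^4 + 3*s^3 - 7*s^2 + 3*s + 18).

Reasoning:
Step 1: feedback reduction of F1, F2 = (2*s + 2)/(2*s^2 + 3*s + 2)
Step 2: parallel reduction of F3, F4 = (-s^3 + 2*s^2 - 15*s + 10)/(4*s^2 - 4*s + 8)
Step 3: feedback reduction of [F1/(1+F1*F2)], (F3+F4), which is the overall transfer function T(s) = C(s)/R(s) in lowest terms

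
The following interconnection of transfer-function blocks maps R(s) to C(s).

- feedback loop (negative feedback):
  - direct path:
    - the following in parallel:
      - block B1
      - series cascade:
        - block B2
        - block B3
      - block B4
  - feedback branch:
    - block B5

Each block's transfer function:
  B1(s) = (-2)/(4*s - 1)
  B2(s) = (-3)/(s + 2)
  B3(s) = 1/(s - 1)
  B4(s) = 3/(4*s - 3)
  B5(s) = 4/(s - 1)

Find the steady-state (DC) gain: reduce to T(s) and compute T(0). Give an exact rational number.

The answer is -5/18.

Reasoning:
[1] series reduction of B2, B3 gives (-3)/(s^2 + s - 2)
[2] parallel reduction of B1, (B2*B3), B4 gives (4*s^3 - 41*s^2 + 43*s - 15)/(16*s^4 - 45*s^2 + 35*s - 6)
[3] feedback reduction of (B1+(B2*B3)+B4), B5 gives (4*s^4 - 45*s^3 + 84*s^2 - 58*s + 15)/(16*s^5 - 16*s^4 - 29*s^3 - 84*s^2 + 131*s - 54)
The step-3 result is T(s). Setting s = 0: T(0) = 15/(-54) = -5/18.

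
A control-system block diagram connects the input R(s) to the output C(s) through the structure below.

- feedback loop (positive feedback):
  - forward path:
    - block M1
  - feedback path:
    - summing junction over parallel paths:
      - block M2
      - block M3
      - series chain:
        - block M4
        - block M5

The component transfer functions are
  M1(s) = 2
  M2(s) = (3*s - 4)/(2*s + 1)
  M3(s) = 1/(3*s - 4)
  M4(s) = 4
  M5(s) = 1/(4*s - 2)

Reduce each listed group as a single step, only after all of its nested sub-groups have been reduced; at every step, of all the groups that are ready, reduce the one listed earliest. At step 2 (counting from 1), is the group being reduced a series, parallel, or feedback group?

(1) series reduction of M4, M5
(2) reduce the parallel group M2, M3, (M4*M5)
(3) apply the feedback formula to M1, (M2+M3+(M4*M5))
Step 2: parallel.

Therefore the answer is parallel.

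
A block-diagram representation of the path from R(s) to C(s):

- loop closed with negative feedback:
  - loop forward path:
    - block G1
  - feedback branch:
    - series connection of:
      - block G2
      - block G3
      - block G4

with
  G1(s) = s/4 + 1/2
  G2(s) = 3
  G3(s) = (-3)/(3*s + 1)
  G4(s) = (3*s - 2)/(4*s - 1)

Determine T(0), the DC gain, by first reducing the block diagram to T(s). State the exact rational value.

The answer is -1/16.

Reasoning:
[1] combine G2, G3, G4 in series -> (18 - 27*s)/(12*s^2 + s - 1)
[2] feedback reduction of G1, (G2*G3*G4) -> (12*s^3 + 25*s^2 + s - 2)/(21*s^2 - 32*s + 32)
DC gain: substitute s = 0 into T(s) from step 2: T(0) = -2/32 = -1/16.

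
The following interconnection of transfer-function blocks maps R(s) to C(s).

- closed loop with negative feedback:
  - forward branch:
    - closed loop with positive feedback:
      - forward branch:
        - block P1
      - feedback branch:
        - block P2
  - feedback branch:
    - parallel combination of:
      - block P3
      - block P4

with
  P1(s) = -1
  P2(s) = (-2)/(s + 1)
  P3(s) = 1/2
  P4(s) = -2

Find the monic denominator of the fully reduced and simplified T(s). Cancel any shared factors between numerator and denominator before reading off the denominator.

The answer is s + 1/5.

Reasoning:
Step 1 - apply the feedback formula to P1, P2, giving (-s - 1)/(s - 1)
Step 2 - sum the parallel branches P3, P4, giving (-3)/2
Step 3 - close the feedback loop around [P1/(1-P1*P2)], (P3+P4), giving (-2*s - 2)/(5*s + 1)
The result of step 3 is T(s) in lowest terms. Its denominator has leading coefficient 5; dividing the denominator through by 5 makes it monic.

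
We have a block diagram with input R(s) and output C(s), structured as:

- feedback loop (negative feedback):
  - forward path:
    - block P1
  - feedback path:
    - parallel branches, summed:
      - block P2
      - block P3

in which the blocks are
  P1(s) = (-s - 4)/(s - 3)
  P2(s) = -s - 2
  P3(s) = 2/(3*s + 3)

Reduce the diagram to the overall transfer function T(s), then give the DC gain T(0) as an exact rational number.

Answer: -12/7

Working:
(1) add P2, P3 (parallel) gives (-3*s^2 - 9*s - 4)/(3*s + 3)
(2) apply the feedback formula to P1, (P2+P3) gives (-3*s^2 - 15*s - 12)/(3*s^3 + 24*s^2 + 34*s + 7)
That last expression is T(s); at s = 0 only the constant terms survive, so T(0) = -12/7.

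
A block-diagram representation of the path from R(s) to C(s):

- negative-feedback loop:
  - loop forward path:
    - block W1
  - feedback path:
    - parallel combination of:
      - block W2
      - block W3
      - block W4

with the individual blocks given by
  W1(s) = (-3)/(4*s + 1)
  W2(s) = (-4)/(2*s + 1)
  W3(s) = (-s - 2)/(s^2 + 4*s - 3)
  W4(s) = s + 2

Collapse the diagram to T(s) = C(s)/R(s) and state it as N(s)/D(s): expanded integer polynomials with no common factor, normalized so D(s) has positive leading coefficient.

(1) combine W2, W3, W4 in parallel gives (2*s^4 + 13*s^3 + 10*s^2 - 28*s + 4)/(2*s^3 + 9*s^2 - 2*s - 3)
(2) apply the feedback formula to W1, (W2+W3+W4): this yields T(s), and no further normalization is needed

Answer: (-6*s^3 - 27*s^2 + 6*s + 9)/(2*s^4 - s^3 - 29*s^2 + 70*s - 15)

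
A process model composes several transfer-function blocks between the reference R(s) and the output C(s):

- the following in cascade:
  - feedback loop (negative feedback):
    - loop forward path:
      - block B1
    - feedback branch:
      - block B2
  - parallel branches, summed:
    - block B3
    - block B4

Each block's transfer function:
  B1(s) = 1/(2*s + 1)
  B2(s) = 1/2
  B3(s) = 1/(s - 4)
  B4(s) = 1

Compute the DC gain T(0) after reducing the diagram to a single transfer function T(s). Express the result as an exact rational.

The answer is 1/2.

Reasoning:
1. feedback reduction of B1, B2: 2/(4*s + 3)
2. parallel reduction of B3, B4: (s - 3)/(s - 4)
3. reduce the series chain [B1/(1+B1*B2)], (B3+B4): (2*s - 6)/(4*s^2 - 13*s - 12)
Step 3 gives the overall T(s). Then T(0) = -6/(-12) = 1/2.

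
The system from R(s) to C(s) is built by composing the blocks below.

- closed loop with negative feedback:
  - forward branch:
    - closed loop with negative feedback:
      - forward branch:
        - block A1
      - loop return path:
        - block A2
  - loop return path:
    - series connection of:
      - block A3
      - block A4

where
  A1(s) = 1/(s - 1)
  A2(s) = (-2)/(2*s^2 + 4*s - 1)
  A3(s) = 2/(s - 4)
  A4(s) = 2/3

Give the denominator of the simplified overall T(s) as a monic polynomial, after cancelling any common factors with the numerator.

Reducing step by step:

[1] reduce the feedback loop with forward A1 and return A2: (2*s^2 + 4*s - 1)/(2*s^3 + 2*s^2 - 5*s - 1)
[2] series reduction of A3, A4: 4/(3*s - 12)
[3] apply the feedback formula to [A1/(1+A1*A2)], (A3*A4): (6*s^3 - 12*s^2 - 51*s + 12)/(6*s^4 - 18*s^3 - 31*s^2 + 73*s + 8)
Step 3 gives the fully reduced T(s), with no common factor left to cancel. The denominator's leading coefficient is 6, so divide each of its coefficients by 6 to get the monic form.

Answer: s^4 - 3*s^3 - 31*s^2/6 + 73*s/6 + 4/3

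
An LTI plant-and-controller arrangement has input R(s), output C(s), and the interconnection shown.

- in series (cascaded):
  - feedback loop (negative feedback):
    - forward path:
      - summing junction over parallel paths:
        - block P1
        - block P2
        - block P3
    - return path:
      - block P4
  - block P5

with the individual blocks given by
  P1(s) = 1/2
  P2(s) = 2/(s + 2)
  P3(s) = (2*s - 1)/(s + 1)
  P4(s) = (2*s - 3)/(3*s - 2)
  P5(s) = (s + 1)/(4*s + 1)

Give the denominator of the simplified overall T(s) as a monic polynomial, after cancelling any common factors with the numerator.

Reducing step by step:

Step 1 - combine P1, P2, P3 in parallel gives (5*s^2 + 13*s + 2)/(2*s^2 + 6*s + 4)
Step 2 - close the feedback loop around (P1+P2+P3), P4 gives (15*s^3 + 29*s^2 - 20*s - 4)/(16*s^3 + 25*s^2 - 35*s - 14)
Step 3 - reduce the series chain [(P1+P2+P3)/(1+(P1+P2+P3)*P4)], P5 gives (15*s^4 + 44*s^3 + 9*s^2 - 24*s - 4)/(64*s^4 + 116*s^3 - 115*s^2 - 91*s - 14)
T(s) is the step-3 result (common factors already cancelled). Leading coefficient of the denominator: 64. Divide through by 64 for the monic polynomial.

Answer: s^4 + 29*s^3/16 - 115*s^2/64 - 91*s/64 - 7/32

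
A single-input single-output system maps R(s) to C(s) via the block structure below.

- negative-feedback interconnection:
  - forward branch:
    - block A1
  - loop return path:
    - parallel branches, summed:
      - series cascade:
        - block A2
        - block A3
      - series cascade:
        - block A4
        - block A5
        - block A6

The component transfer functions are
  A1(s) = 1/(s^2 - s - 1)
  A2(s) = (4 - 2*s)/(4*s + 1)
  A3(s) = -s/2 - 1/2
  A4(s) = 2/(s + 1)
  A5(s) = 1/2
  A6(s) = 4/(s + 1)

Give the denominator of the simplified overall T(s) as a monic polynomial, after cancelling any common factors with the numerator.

Step 1: multiply A2, A3 (series) gives (s^2 - s - 2)/(4*s + 1)
Step 2: multiply A4, A5, A6 (series) gives 4/(s^2 + 2*s + 1)
Step 3: parallel reduction of (A2*A3), (A4*A5*A6) gives (s^4 + s^3 - 3*s^2 + 11*s + 2)/(4*s^3 + 9*s^2 + 6*s + 1)
Step 4: reduce the feedback loop with forward A1 and return ((A2*A3)+(A4*A5*A6)) gives (4*s^3 + 9*s^2 + 6*s + 1)/(4*s^5 + 6*s^4 - 6*s^3 - 17*s^2 + 4*s + 1)
The result of step 4 is T(s) in lowest terms. Its denominator has leading coefficient 4; dividing the denominator through by 4 makes it monic.

Final answer: s^5 + 3*s^4/2 - 3*s^3/2 - 17*s^2/4 + s + 1/4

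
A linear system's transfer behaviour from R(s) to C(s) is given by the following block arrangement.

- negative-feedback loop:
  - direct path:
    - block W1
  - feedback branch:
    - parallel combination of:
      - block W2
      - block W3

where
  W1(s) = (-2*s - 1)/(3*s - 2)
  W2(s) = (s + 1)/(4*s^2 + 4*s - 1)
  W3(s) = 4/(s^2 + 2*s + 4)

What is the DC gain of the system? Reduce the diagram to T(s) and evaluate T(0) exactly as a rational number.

First reduce the diagram to T(s).

Step 1: add W2, W3 (parallel) -> (s^3 + 19*s^2 + 22*s)/(4*s^4 + 12*s^3 + 23*s^2 + 14*s - 4)
Step 2: reduce the feedback loop with forward W1 and return (W2+W3) -> (-8*s^5 - 28*s^4 - 58*s^3 - 51*s^2 - 6*s + 4)/(12*s^5 + 26*s^4 + 6*s^3 - 67*s^2 - 62*s + 8)
That last expression is T(s); at s = 0 only the constant terms survive, so T(0) = 4/8 = 1/2.

Answer: 1/2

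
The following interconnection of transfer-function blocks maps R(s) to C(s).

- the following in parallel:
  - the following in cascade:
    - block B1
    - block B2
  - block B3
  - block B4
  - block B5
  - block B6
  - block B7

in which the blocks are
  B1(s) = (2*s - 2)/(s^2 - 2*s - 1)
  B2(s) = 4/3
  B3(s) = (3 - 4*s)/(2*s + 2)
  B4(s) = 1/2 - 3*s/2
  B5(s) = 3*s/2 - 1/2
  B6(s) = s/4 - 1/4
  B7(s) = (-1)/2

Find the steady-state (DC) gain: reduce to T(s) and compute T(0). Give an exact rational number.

Step 1 - combine B1, B2 in series; result (8*s - 8)/(3*s^2 - 6*s - 3)
Step 2 - add (B1*B2), B3, B4, B5, B6, B7 (parallel); result (3*s^4 - 36*s^3 + 98*s^2 + 12*s - 41)/(12*s^3 - 12*s^2 - 36*s - 12)
DC gain: substitute s = 0 into T(s) from step 2: T(0) = -41/(-12) = 41/12.

Hence the answer: 41/12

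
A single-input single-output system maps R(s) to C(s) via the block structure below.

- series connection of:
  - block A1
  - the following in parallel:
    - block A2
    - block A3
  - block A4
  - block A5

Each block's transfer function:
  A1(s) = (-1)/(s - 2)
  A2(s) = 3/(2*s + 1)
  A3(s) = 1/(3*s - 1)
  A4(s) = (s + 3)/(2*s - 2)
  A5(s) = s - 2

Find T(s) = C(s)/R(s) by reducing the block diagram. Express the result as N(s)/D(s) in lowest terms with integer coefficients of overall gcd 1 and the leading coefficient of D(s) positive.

First reduce the diagram to T(s).

[1] combine A2, A3 in parallel: (11*s - 2)/(6*s^2 + s - 1)
[2] reduce the series chain A1, (A2+A3), A4, A5 - this is the overall T(s), already in the required normalized form

Answer: (-11*s^2 - 31*s + 6)/(12*s^3 - 10*s^2 - 4*s + 2)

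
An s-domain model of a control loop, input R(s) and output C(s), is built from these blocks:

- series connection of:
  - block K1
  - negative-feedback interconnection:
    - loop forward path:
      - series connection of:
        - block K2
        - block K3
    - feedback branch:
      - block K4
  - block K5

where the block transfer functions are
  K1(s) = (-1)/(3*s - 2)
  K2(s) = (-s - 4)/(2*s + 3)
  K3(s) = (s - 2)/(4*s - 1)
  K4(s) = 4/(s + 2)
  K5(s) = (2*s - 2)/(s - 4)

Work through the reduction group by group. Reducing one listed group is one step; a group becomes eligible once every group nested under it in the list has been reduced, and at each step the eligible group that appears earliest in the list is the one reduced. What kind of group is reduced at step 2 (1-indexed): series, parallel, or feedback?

1. cascade K2, K3
2. feedback reduction of (K2*K3), K4
3. multiply K1, [(K2*K3)/(1+(K2*K3)*K4)], K5 (series)
Step 2: feedback.

Answer: feedback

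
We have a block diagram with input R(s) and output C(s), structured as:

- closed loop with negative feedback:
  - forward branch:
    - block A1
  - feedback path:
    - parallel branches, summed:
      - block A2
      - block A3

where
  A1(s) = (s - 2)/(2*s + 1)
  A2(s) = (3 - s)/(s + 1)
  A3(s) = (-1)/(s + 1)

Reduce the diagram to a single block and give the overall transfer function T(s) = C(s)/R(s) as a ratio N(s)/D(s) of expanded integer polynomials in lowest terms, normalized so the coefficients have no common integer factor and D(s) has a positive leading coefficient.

1. parallel reduction of A2, A3, giving (2 - s)/(s + 1)
2. reduce the feedback loop with forward A1 and return (A2+A3); the result is T(s) itself (integer coefficients, no common factor, positive leading denominator coefficient)

Therefore the answer is (s^2 - s - 2)/(s^2 + 7*s - 3).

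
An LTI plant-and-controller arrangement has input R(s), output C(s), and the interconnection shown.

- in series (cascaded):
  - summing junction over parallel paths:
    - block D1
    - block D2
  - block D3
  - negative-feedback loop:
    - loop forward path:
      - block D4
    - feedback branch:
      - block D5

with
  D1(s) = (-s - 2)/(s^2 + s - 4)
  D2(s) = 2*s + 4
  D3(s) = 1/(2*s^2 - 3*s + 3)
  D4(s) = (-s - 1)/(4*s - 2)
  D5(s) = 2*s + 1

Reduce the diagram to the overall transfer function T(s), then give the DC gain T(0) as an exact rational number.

Step 1 - parallel reduction of D1, D2 = (2*s^3 + 6*s^2 - 5*s - 18)/(s^2 + s - 4)
Step 2 - close the feedback loop around D4, D5 = (s + 1)/(2*s^2 - s + 3)
Step 3 - multiply (D1+D2), D3, [D4/(1+D4*D5)] (series) = (2*s^4 + 8*s^3 + s^2 - 23*s - 18)/(4*s^6 - 4*s^5 - 9*s^4 + 35*s^3 - 63*s^2 + 57*s - 36)
The step-3 result is T(s). Setting s = 0: T(0) = -18/(-36) = 1/2.

Hence the answer: 1/2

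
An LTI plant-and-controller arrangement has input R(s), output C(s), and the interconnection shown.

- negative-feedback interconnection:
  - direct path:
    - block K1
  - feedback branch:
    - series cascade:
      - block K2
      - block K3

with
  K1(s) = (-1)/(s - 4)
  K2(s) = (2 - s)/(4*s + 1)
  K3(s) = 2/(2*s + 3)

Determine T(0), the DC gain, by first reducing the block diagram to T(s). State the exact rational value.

First reduce the diagram to T(s).

Step 1: combine K2, K3 in series -> (4 - 2*s)/(8*s^2 + 14*s + 3)
Step 2: close the feedback loop around K1, (K2*K3) -> (-8*s^2 - 14*s - 3)/(8*s^3 - 18*s^2 - 51*s - 16)
Evaluating the step-2 result (the overall T(s)) at s = 0 gives T(0) = -3/(-16) = 3/16.

Answer: 3/16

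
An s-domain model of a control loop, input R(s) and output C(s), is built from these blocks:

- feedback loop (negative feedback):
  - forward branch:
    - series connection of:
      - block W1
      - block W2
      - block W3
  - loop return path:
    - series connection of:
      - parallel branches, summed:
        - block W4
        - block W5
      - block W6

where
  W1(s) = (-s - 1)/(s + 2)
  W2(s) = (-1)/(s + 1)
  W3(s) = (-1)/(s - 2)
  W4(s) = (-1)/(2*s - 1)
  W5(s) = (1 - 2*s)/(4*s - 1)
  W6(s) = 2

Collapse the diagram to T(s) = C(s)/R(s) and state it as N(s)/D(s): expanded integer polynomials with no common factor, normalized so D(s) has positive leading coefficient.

(1) combine W1, W2, W3 in series, giving (-1)/(s^2 - 4)
(2) combine W4, W5 in parallel, giving (-4*s^2)/(8*s^2 - 6*s + 1)
(3) reduce the series chain (W4+W5), W6, giving (-8*s^2)/(8*s^2 - 6*s + 1)
(4) collapse the loop ((W1*W2*W3) forward, ((W4+W5)*W6) return), giving the overall T(s)

Answer: (-8*s^2 + 6*s - 1)/(8*s^4 - 6*s^3 - 23*s^2 + 24*s - 4)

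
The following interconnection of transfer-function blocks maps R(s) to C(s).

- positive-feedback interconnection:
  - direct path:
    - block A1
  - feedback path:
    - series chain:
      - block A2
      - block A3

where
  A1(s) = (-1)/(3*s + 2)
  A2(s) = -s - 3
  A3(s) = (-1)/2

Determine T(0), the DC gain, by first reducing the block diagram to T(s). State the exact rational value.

Step 1: cascade A2, A3 -> s/2 + 3/2
Step 2: apply the feedback formula to A1, (A2*A3) -> (-2)/(7*s + 7)
The step-2 result is T(s). Setting s = 0: T(0) = -2/7.

Final answer: -2/7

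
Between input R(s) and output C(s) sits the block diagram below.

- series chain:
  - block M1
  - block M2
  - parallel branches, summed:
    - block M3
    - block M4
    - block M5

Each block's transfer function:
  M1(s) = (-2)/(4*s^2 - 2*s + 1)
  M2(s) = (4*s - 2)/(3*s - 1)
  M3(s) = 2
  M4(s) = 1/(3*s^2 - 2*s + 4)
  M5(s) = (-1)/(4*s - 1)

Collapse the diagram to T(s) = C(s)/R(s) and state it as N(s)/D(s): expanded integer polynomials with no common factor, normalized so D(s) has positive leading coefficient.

Step 1. reduce the parallel group M3, M4, M5 gives (24*s^3 - 25*s^2 + 42*s - 13)/(12*s^3 - 11*s^2 + 18*s - 4)
Step 2. cascade M1, M2, (M3+M4+M5), giving the overall T(s)

Final answer: (-192*s^4 + 296*s^3 - 436*s^2 + 272*s - 52)/(144*s^6 - 252*s^5 + 386*s^4 - 295*s^3 + 141*s^2 - 38*s + 4)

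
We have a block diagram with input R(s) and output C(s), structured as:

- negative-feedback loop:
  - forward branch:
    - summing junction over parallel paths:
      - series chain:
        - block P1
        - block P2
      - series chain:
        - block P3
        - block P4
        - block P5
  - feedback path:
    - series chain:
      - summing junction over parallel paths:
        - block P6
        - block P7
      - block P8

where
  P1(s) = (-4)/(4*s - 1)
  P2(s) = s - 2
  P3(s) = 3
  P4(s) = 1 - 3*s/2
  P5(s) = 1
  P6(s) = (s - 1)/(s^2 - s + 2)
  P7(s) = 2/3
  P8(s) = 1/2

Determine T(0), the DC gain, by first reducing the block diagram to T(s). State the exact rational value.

1. cascade P1, P2; result (8 - 4*s)/(4*s - 1)
2. series reduction of P3, P4, P5; result 3 - 9*s/2
3. reduce the parallel group (P1*P2), (P3*P4*P5); result (-36*s^2 + 25*s + 10)/(8*s - 2)
4. parallel reduction of P6, P7; result (2*s^2 + s + 1)/(3*s^2 - 3*s + 6)
5. multiply (P6+P7), P8 (series); result (2*s^2 + s + 1)/(6*s^2 - 6*s + 12)
6. feedback reduction of ((P1*P2)+(P3*P4*P5)), ((P6+P7)*P8); result (216*s^4 - 366*s^3 + 522*s^2 - 240*s - 120)/(72*s^4 - 62*s^3 + 51*s^2 - 143*s + 14)
That last expression is T(s); at s = 0 only the constant terms survive, so T(0) = -120/14 = -60/7.

Answer: -60/7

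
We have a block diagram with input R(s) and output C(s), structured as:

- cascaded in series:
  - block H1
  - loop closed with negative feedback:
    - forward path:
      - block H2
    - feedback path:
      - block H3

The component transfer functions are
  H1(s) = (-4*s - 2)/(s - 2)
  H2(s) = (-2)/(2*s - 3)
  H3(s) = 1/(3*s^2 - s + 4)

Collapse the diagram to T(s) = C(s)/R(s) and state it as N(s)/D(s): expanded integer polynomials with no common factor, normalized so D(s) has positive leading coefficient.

[1] close the feedback loop around H2, H3, giving (-6*s^2 + 2*s - 8)/(6*s^3 - 11*s^2 + 11*s - 14)
[2] series reduction of H1, [H2/(1+H2*H3)], which is the overall transfer function T(s) = C(s)/R(s) in lowest terms

Hence the answer: (24*s^3 + 4*s^2 + 28*s + 16)/(6*s^4 - 23*s^3 + 33*s^2 - 36*s + 28)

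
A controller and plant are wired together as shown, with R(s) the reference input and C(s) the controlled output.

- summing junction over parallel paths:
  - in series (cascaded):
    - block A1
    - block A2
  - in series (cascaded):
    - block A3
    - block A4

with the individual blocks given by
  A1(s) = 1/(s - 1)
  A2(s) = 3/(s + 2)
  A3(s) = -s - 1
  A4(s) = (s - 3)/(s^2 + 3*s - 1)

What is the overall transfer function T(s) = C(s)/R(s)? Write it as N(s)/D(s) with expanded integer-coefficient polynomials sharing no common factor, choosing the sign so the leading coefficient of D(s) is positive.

Step 1: multiply A1, A2 (series) gives 3/(s^2 + s - 2)
Step 2: combine A3, A4 in series gives (-s^2 + 2*s + 3)/(s^2 + 3*s - 1)
Step 3: parallel reduction of (A1*A2), (A3*A4), giving the overall T(s)

Hence the answer: (-s^4 + s^3 + 10*s^2 + 8*s - 9)/(s^4 + 4*s^3 - 7*s + 2)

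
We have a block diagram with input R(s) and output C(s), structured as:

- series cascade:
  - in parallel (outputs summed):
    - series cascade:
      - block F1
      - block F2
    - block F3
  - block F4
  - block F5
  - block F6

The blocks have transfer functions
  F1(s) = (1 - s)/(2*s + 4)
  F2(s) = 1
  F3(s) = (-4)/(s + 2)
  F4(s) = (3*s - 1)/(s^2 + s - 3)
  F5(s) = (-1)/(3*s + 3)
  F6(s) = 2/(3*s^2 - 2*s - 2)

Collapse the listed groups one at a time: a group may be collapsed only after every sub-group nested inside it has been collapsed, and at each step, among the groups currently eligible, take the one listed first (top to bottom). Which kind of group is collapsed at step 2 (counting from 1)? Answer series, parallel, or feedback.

1. multiply F1, F2 (series)
2. sum the parallel branches (F1*F2), F3
3. cascade ((F1*F2)+F3), F4, F5, F6
At step 2 the group reduced is parallel.

Answer: parallel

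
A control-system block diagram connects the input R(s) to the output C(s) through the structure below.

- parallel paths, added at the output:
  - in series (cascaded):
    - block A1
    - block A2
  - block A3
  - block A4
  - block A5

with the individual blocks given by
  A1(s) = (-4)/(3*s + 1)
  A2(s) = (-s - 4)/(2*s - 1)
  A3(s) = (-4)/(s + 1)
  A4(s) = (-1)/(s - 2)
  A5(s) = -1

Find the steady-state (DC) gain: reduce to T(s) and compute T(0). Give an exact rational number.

Step 1: multiply A1, A2 (series) -> (4*s + 16)/(6*s^2 - s - 1)
Step 2: reduce the parallel group (A1*A2), A3, A4, A5 -> (-6*s^4 - 19*s^3 + 71*s^2 - 29*s - 41)/(6*s^4 - 7*s^3 - 12*s^2 + 3*s + 2)
Evaluating the step-2 result (the overall T(s)) at s = 0 gives T(0) = -41/2.

Final answer: -41/2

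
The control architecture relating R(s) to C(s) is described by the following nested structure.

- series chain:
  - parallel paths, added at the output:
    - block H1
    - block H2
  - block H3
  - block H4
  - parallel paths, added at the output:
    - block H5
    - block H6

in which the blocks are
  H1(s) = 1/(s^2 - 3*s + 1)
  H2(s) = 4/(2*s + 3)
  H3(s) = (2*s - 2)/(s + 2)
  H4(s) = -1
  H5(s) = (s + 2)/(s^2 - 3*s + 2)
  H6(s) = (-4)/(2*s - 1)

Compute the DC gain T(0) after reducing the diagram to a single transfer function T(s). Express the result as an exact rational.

Answer: 35/3

Working:
Step 1 - combine H1, H2 in parallel, giving (4*s^2 - 10*s + 7)/(2*s^3 - 3*s^2 - 7*s + 3)
Step 2 - reduce the parallel group H5, H6, giving (-2*s^2 + 15*s - 10)/(2*s^3 - 7*s^2 + 7*s - 2)
Step 3 - multiply (H1+H2), H3, H4, (H5+H6) (series), giving (16*s^4 - 160*s^3 + 408*s^2 - 410*s + 140)/(4*s^6 - 8*s^5 - 27*s^4 + 45*s^3 + 41*s^2 - 52*s + 12)
Evaluating the step-3 result (the overall T(s)) at s = 0 gives T(0) = 140/12 = 35/3.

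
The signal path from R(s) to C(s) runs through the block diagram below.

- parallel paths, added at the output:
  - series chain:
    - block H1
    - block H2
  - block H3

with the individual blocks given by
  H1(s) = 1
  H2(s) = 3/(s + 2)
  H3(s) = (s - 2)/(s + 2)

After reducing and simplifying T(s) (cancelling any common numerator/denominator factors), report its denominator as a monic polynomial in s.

1. reduce the series chain H1, H2 = 3/(s + 2)
2. parallel reduction of (H1*H2), H3 = (s + 1)/(s + 2)
That last expression is T(s), already simplified, and its denominator is already monic.

Therefore the answer is s + 2.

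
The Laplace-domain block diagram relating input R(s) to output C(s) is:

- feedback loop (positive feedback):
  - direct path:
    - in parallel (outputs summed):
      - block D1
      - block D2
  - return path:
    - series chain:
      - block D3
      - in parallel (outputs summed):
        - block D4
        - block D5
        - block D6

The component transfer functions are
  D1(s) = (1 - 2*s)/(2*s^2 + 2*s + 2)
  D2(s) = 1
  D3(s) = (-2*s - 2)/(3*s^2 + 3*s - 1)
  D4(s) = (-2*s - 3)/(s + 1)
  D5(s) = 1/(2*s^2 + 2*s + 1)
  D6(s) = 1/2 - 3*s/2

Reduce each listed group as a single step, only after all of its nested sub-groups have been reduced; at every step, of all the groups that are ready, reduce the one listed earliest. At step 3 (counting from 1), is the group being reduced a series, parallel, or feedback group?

The answer is series.

Reasoning:
1. reduce the parallel group D1, D2
2. add D4, D5, D6 (parallel)
3. multiply D3, (D4+D5+D6) (series)
4. feedback reduction of (D1+D2), (D3*(D4+D5+D6))
Step 3: series.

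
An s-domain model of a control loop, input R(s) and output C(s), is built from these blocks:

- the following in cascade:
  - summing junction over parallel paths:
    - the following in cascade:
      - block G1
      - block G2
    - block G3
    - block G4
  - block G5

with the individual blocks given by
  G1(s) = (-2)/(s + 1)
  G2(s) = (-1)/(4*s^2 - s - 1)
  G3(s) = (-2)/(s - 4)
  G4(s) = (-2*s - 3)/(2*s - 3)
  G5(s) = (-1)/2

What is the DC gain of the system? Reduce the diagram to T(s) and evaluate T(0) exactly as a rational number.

1. cascade G1, G2 gives 2/(4*s^3 + 3*s^2 - 2*s - 1)
2. sum the parallel branches (G1*G2), G3, G4 gives (-8*s^5 - 2*s^4 + 79*s^3 + 58*s^2 - 59*s + 6)/(8*s^5 - 38*s^4 + 11*s^3 + 56*s^2 - 13*s - 12)
3. series reduction of ((G1*G2)+G3+G4), G5 gives (8*s^5 + 2*s^4 - 79*s^3 - 58*s^2 + 59*s - 6)/(16*s^5 - 76*s^4 + 22*s^3 + 112*s^2 - 26*s - 24)
The step-3 result is T(s). Setting s = 0: T(0) = -6/(-24) = 1/4.

Hence the answer: 1/4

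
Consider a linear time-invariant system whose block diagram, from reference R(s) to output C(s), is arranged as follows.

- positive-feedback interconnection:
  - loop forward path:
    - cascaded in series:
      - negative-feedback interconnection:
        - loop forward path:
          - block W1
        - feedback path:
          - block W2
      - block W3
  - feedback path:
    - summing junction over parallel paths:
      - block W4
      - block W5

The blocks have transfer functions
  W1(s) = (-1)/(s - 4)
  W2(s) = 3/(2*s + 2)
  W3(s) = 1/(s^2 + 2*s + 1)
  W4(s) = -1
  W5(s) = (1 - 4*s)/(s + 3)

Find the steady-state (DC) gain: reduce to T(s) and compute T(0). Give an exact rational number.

[1] apply the feedback formula to W1, W2 = (-2*s - 2)/(2*s^2 - 6*s - 11)
[2] series reduction of [W1/(1+W1*W2)], W3 = (-2)/(2*s^3 - 4*s^2 - 17*s - 11)
[3] sum the parallel branches W4, W5 = (-5*s - 2)/(s + 3)
[4] reduce the feedback loop with forward ([W1/(1+W1*W2)]*W3) and return (W4+W5) = (-2*s - 6)/(2*s^4 + 2*s^3 - 29*s^2 - 72*s - 37)
The step-4 result is T(s). Setting s = 0: T(0) = -6/(-37) = 6/37.

Answer: 6/37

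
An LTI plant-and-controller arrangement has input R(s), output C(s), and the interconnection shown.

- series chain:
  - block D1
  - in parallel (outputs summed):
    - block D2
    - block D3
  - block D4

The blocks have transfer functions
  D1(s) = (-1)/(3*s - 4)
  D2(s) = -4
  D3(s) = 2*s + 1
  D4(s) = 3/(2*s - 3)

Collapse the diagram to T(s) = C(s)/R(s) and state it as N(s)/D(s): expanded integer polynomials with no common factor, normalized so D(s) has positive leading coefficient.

Reducing step by step:

[1] parallel reduction of D2, D3: 2*s - 3
[2] series reduction of D1, (D2+D3), D4; the result is T(s) itself (integer coefficients, no common factor, positive leading denominator coefficient)

Answer: (-3)/(3*s - 4)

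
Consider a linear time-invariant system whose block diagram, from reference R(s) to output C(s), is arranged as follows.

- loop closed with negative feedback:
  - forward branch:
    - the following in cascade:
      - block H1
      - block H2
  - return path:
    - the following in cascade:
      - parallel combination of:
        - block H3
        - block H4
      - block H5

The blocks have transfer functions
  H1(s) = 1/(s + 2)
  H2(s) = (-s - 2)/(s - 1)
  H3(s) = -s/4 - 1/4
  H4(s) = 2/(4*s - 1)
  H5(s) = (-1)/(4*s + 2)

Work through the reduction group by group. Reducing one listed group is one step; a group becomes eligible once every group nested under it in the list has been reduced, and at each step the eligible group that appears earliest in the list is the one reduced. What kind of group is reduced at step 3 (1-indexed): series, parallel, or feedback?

Step 1 - combine H1, H2 in series
Step 2 - sum the parallel branches H3, H4
Step 3 - reduce the series chain (H3+H4), H5
Step 4 - reduce the feedback loop with forward (H1*H2) and return ((H3+H4)*H5)
Step 3: series.

Therefore the answer is series.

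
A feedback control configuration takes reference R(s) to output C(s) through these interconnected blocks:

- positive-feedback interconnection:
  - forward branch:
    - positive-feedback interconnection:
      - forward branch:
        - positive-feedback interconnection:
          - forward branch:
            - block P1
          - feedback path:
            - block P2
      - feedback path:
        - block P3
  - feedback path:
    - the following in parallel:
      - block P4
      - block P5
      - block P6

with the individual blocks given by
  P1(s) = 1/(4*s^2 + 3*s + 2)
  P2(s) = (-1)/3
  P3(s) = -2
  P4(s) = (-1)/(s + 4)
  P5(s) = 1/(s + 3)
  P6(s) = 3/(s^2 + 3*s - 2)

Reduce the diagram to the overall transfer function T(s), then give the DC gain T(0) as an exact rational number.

Reducing step by step:

[1] reduce the feedback loop with forward P1 and return P2 gives 3/(12*s^2 + 9*s + 7)
[2] close the feedback loop around [P1/(1-P1*P2)], P3 gives 3/(12*s^2 + 9*s + 13)
[3] combine P4, P5, P6 in parallel gives (4*s^2 + 24*s + 34)/(s^4 + 10*s^3 + 31*s^2 + 22*s - 24)
[4] feedback reduction of [[P1/(1-P1*P2)]/(1-[P1/(1-P1*P2)]*P3)], (P4+P5+P6) gives (3*s^4 + 30*s^3 + 93*s^2 + 66*s - 72)/(12*s^6 + 129*s^5 + 475*s^4 + 673*s^3 + 301*s^2 - 2*s - 414)
The step-4 result is T(s). Setting s = 0: T(0) = -72/(-414) = 4/23.

Answer: 4/23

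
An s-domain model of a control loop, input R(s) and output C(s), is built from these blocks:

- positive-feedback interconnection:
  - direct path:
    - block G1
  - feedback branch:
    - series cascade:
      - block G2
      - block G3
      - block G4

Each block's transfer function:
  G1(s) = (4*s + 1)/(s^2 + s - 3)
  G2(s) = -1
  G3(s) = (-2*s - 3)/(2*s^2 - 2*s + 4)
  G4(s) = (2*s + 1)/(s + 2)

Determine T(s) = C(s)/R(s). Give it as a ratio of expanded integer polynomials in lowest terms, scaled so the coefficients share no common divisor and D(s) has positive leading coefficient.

Reducing step by step:

Step 1: series reduction of G2, G3, G4 gives (4*s^2 + 8*s + 3)/(2*s^3 + 2*s^2 + 8)
Step 2: collapse the loop (G1 forward, (G2*G3*G4) return); the result is T(s) itself (integer coefficients, no common factor, positive leading denominator coefficient)

Answer: (8*s^4 + 10*s^3 + 2*s^2 + 32*s + 8)/(2*s^5 + 4*s^4 - 20*s^3 - 34*s^2 - 12*s - 27)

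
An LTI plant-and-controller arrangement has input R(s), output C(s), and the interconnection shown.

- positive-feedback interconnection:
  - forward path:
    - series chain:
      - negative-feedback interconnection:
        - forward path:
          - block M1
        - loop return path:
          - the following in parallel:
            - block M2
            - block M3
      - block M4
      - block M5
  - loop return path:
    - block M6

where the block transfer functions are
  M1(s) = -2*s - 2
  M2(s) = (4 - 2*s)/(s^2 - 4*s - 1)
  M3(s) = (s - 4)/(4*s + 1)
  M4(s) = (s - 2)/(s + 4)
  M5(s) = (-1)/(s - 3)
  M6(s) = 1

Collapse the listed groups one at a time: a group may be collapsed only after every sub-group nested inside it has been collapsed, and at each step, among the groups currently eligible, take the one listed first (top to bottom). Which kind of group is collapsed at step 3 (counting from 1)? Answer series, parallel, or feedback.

Step 1. parallel reduction of M2, M3
Step 2. feedback reduction of M1, (M2+M3)
Step 3. cascade [M1/(1+M1*(M2+M3))], M4, M5
Step 4. close the feedback loop around ([M1/(1+M1*(M2+M3))]*M4*M5), M6
Step 3: series.

Therefore the answer is series.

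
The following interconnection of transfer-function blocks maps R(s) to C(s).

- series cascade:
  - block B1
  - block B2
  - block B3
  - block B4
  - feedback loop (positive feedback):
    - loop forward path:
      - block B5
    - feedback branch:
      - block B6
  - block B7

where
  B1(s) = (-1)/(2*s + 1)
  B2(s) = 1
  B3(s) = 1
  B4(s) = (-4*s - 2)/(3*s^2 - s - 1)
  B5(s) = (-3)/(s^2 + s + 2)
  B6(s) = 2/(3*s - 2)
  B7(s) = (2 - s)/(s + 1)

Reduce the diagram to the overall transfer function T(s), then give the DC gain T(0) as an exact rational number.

First reduce the diagram to T(s).

(1) collapse the loop (B5 forward, B6 return), giving (6 - 9*s)/(3*s^3 + s^2 + 4*s + 2)
(2) cascade B1, B2, B3, B4, [B5/(1-B5*B6)], B7, giving (18*s^2 - 48*s + 24)/(9*s^6 + 9*s^5 + 8*s^4 + 9*s^3 - 5*s^2 - 8*s - 2)
That last expression is T(s); at s = 0 only the constant terms survive, so T(0) = 24/(-2) = -12.

Answer: -12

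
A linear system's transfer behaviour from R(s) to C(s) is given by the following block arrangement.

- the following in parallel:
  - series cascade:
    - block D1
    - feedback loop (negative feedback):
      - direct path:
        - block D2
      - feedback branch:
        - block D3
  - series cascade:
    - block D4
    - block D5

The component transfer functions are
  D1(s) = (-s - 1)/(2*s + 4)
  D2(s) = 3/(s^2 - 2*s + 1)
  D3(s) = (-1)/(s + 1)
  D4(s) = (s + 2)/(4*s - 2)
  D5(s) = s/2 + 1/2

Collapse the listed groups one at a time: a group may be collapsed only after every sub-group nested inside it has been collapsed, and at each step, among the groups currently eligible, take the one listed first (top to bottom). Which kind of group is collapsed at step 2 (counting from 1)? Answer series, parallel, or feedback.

Reducing step by step:

(1) collapse the loop (D2 forward, D3 return)
(2) series reduction of D1, [D2/(1+D2*D3)]
(3) cascade D4, D5
(4) reduce the parallel group (D1*[D2/(1+D2*D3)]), (D4*D5)
The group at step 2 is a series group.

Answer: series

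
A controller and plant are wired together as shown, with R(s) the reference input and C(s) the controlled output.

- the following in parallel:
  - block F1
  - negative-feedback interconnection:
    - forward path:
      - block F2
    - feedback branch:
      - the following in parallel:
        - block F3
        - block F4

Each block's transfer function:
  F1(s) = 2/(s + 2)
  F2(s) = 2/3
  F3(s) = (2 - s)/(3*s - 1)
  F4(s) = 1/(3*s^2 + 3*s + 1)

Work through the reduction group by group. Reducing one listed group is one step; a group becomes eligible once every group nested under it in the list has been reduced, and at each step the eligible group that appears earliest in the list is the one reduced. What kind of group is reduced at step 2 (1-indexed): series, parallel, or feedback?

Step 1 - combine F3, F4 in parallel
Step 2 - close the feedback loop around F2, (F3+F4)
Step 3 - reduce the parallel group F1, [F2/(1+F2*(F3+F4))]
So the answer for step 2 is feedback.

Therefore the answer is feedback.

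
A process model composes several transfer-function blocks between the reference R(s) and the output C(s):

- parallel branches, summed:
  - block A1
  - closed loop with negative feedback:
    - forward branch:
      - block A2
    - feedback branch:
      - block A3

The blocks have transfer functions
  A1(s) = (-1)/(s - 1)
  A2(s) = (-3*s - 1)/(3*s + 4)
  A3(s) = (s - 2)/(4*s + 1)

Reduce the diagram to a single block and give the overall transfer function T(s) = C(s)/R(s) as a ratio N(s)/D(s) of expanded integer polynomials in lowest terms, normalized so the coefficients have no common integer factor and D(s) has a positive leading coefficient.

Step 1 - close the feedback loop around A2, A3 -> (-12*s^2 - 7*s - 1)/(9*s^2 + 24*s + 6)
Step 2 - parallel reduction of A1, [A2/(1+A2*A3)] - this is the overall T(s), already in the required normalized form

Hence the answer: (-12*s^3 - 4*s^2 - 18*s - 5)/(9*s^3 + 15*s^2 - 18*s - 6)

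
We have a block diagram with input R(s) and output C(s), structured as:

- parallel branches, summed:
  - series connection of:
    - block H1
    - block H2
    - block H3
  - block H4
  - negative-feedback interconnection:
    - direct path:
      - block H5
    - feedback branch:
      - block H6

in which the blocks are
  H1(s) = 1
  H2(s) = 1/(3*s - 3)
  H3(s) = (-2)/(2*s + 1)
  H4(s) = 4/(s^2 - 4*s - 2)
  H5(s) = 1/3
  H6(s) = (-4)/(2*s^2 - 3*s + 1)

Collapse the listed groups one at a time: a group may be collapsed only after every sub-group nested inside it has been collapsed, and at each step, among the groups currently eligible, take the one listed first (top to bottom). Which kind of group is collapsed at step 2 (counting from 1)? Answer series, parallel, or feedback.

Answer: feedback

Working:
(1) combine H1, H2, H3 in series
(2) reduce the feedback loop with forward H5 and return H6
(3) combine (H1*H2*H3), H4, [H5/(1+H5*H6)] in parallel
Step 2 collapses a feedback group.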